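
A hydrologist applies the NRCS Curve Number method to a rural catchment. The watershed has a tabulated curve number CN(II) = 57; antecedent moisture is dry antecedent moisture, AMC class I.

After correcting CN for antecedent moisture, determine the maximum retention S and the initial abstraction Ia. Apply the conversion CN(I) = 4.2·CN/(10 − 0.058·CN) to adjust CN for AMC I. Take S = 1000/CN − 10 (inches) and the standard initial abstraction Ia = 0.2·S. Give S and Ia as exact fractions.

S = 21500/1197 in ≈ 17.962 in; Ia = 4300/1197 in ≈ 3.592 in

Dry (AMC I): CN(I) = 4.2·57/(10 − 0.058·57) = (1197/5)/(3347/500) = 119700/3347 ≈ 35.763
Retention S: 1000/CN − 10 with CN=35.763 → S = 21500/1197 ≈ 17.962 in
Ia = 0.2S: 0.2·17.962 = 3.592 in (exactly 4300/1197)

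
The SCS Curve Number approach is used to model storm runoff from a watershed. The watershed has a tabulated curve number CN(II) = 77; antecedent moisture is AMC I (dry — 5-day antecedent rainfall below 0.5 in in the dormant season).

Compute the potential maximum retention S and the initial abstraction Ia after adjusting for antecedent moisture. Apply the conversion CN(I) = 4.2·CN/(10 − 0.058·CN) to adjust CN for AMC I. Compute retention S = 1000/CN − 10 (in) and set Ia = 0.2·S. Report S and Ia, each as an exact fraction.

S = 11500/1617 in ≈ 7.112 in; Ia = 2300/1617 in ≈ 1.422 in

Adjust CN=77 to AMC I: 4.2·77/(10 − 0.058·77) → (1617/5) ÷ (2767/500) = 161700/2767 ≈ 58.439
Max retention: S = 1000/(161700/2767) − 10 = 11500/1617 in (≈ 7.112 in)
Initial abstraction Ia = S/5 = (11500/1617)/5 = 2300/1617 ≈ 1.422 in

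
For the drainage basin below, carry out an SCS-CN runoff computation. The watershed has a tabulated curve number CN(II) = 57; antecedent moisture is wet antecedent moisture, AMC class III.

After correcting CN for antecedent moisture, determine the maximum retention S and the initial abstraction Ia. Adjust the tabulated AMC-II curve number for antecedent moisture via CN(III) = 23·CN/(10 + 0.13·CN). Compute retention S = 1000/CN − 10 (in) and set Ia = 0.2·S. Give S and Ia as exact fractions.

S = 4300/1311 in ≈ 3.280 in; Ia = 860/1311 in ≈ 0.656 in

CN(III) from CN(II)=57: (23·57)/(10 + 0.13·57) = 131100/1741 ≈ 75.302
S = 1000/(131100/1741) − 10 = 4300/1311 in ≈ 3.280 in
Ia = 0.2S: 0.2·3.280 = 0.656 in (exactly 860/1311)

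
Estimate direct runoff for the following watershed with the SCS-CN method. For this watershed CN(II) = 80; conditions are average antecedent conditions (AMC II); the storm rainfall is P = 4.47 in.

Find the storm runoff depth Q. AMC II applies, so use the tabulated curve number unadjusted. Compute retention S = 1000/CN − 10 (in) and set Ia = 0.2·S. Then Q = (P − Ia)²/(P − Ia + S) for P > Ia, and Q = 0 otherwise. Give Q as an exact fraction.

Q = 157609/64700 in ≈ 2.436 in

Average conditions: CN = 80 (no AMC adjustment).
S = 1000/80 − 10 = 5/2 in ≈ 2.500 in
Initial abstraction Ia = S/5 = (5/2)/5 = 1/2 ≈ 0.500 in
Since P=4.470 > Ia=0.500: effective rainfall P−Ia = 397/100 in
Runoff Q = (P−Ia)²/(P−Ia+S) = (3.970)²/(3.970+2.500) = 157609/64700 ≈ 2.436 in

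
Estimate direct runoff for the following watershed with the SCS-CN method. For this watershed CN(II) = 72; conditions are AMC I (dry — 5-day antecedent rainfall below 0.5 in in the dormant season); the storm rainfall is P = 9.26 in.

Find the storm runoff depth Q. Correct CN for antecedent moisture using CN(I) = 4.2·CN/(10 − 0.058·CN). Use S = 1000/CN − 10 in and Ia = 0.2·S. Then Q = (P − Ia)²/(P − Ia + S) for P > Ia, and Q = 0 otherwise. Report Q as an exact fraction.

Q = 100020001/30376350 in ≈ 3.293 in

CN(I) from CN(II)=72: (4.2·72)/(10 − 0.058·72) = 675/13 ≈ 51.923
Retention S: 1000/CN − 10 with CN=51.923 → S = 250/27 ≈ 9.259 in
Ia = 0.2·(250/27) = 50/27 in ≈ 1.852 in
Since P=9.260 > Ia=1.852: effective rainfall P−Ia = 10001/1350 in
Q: (10001/1350)² ÷ (22501/1350) = 100020001/30376350 in (≈ 3.293 in)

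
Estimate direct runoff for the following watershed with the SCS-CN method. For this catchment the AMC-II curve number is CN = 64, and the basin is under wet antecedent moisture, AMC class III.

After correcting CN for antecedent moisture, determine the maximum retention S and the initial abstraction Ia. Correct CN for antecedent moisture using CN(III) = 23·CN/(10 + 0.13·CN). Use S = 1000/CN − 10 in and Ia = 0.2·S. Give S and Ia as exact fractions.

Adjust CN=64 to AMC III: 23·64/(10 + 0.13·64) → 1472 ÷ (458/25) = 18400/229 ≈ 80.349
Retention S: 1000/CN − 10 with CN=80.349 → S = 225/92 ≈ 2.446 in
Ia = 0.2·(225/92) = 45/92 in ≈ 0.489 in

S = 225/92 in ≈ 2.446 in; Ia = 45/92 in ≈ 0.489 in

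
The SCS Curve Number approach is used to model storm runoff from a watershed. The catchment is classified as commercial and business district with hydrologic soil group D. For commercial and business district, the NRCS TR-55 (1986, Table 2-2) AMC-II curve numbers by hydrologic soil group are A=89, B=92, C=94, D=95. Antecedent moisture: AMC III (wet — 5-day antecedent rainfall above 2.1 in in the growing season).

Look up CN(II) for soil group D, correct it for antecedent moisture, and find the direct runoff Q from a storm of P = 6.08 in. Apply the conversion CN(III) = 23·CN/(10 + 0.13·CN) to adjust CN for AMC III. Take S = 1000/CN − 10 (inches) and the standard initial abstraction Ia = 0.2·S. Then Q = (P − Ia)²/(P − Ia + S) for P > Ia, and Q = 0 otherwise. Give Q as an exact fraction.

Q = 543246722/93441525 in ≈ 5.814 in

NRCS table: commercial and business district, soil group D → CN(II) = 95
Wet (AMC III): CN(III) = 23·95/(10 + 0.13·95) = 2185/(447/20) = 43700/447 ≈ 97.763
S = 1000/(43700/447) − 10 = 100/437 in ≈ 0.229 in
Ia = 0.2S: 0.2·0.229 = 0.046 in (exactly 20/437)
P − Ia = 6.080 − 0.046 = 65924/10925 ≈ 6.034 in (> 0, runoff occurs)
Q = (65924/10925)²/((65924/10925) + 100/437) = (4345973776/119355625)/(68424/10925) = 543246722/93441525 in ≈ 5.814 in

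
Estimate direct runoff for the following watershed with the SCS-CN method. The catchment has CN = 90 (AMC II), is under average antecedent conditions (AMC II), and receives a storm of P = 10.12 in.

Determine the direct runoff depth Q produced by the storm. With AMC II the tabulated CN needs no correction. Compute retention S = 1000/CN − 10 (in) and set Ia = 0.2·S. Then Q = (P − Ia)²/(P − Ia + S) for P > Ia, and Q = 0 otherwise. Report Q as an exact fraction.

Q = 4959529/557325 in ≈ 8.899 in

Average conditions: CN = 90 (no AMC adjustment).
S = 1000/90 − 10 = 10/9 in ≈ 1.111 in
Ia = 0.2S: 0.2·1.111 = 0.222 in (exactly 2/9)
Since P=10.120 > Ia=0.222: effective rainfall P−Ia = 2227/225 in
Q = (2227/225)²/((2227/225) + 10/9) = (4959529/50625)/(2477/225) = 4959529/557325 in ≈ 8.899 in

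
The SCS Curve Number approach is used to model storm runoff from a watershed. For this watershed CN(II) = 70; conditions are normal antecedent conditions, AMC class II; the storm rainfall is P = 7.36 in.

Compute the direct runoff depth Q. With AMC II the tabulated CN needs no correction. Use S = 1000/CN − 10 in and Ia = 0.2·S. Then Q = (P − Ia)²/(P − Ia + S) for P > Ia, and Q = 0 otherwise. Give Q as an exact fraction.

Q = 323761/82600 in ≈ 3.920 in

CN(II) = 70; AMC II needs no correction.
Retention S: 1000/CN − 10 with CN=70.000 → S = 30/7 ≈ 4.286 in
Ia = 0.2·(30/7) = 6/7 in ≈ 0.857 in
Since P=7.360 > Ia=0.857: effective rainfall P−Ia = 1138/175 in
Runoff Q = (P−Ia)²/(P−Ia+S) = (6.503)²/(6.503+4.286) = 323761/82600 ≈ 3.920 in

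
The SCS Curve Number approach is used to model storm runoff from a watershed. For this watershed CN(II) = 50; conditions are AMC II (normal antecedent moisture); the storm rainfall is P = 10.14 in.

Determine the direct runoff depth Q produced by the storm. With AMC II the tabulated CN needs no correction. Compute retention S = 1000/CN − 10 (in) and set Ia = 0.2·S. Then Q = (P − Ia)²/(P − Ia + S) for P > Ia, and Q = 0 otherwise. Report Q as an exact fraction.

Q = 165649/45350 in ≈ 3.653 in

AMC II — tabulated CN = 50 applies directly.
Retention S: 1000/CN − 10 with CN=50.000 → S = 10 ≈ 10.000 in
Initial abstraction Ia = S/5 = 10/5 = 2 ≈ 2.000 in
P − Ia = 10.140 − 2.000 = 407/50 ≈ 8.140 in (> 0, runoff occurs)
Runoff Q = (P−Ia)²/(P−Ia+S) = (8.140)²/(8.140+10.000) = 165649/45350 ≈ 3.653 in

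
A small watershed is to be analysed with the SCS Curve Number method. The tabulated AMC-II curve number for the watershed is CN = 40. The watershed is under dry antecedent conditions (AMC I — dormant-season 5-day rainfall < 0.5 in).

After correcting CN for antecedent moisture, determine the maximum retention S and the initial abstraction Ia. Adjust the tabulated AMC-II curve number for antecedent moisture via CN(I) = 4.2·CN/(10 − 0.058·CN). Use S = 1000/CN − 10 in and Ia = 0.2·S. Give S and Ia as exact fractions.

Dry (AMC I): CN(I) = 4.2·40/(10 − 0.058·40) = 168/(192/25) = 175/8 ≈ 21.875
Retention S: 1000/CN − 10 with CN=21.875 → S = 250/7 ≈ 35.714 in
Ia = 0.2·(250/7) = 50/7 in ≈ 7.143 in

S = 250/7 in ≈ 35.714 in; Ia = 50/7 in ≈ 7.143 in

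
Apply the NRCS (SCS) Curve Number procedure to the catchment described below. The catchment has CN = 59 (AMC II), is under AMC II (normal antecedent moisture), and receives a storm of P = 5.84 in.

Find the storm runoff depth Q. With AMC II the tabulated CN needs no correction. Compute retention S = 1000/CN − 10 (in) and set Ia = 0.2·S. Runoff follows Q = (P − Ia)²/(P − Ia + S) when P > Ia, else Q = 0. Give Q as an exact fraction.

Q = 21543048/12400325 in ≈ 1.737 in

AMC II — tabulated CN = 59 applies directly.
S = 1000/59 − 10 = 410/59 in ≈ 6.949 in
Initial abstraction Ia = S/5 = (410/59)/5 = 82/59 ≈ 1.390 in
P − Ia = 5.840 − 1.390 = 6564/1475 ≈ 4.450 in (> 0, runoff occurs)
Q: (6564/1475)² ÷ (16814/1475) = 21543048/12400325 in (≈ 1.737 in)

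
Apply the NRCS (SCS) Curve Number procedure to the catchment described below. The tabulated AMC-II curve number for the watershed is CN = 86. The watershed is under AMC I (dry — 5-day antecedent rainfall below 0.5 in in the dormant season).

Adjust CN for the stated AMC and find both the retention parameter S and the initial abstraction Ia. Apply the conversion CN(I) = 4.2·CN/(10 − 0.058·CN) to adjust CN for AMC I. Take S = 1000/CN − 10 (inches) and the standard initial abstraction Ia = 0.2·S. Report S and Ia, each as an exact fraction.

CN(I) from CN(II)=86: (4.2·86)/(10 − 0.058·86) = 12900/179 ≈ 72.067
Max retention: S = 1000/(12900/179) − 10 = 500/129 in (≈ 3.876 in)
Ia = 0.2S: 0.2·3.876 = 0.775 in (exactly 100/129)

S = 500/129 in ≈ 3.876 in; Ia = 100/129 in ≈ 0.775 in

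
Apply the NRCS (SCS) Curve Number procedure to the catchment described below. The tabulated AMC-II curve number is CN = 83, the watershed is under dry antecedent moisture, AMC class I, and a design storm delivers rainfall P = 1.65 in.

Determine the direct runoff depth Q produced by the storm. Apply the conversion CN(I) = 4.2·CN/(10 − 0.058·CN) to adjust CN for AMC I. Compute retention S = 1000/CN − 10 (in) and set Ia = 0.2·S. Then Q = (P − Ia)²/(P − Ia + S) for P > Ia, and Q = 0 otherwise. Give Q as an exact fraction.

Adjust CN=83 to AMC I: 4.2·83/(10 − 0.058·83) → (1743/5) ÷ (2593/500) = 174300/2593 ≈ 67.219
Retention S: 1000/CN − 10 with CN=67.219 → S = 8500/1743 ≈ 4.877 in
Ia = 0.2·(8500/1743) = 1700/1743 in ≈ 0.975 in
Since P=1.650 > Ia=0.975: effective rainfall P−Ia = 23519/34860 in
Q: (23519/34860)² ÷ (193519/34860) = 553143361/6746072340 in (≈ 0.082 in)

Q = 553143361/6746072340 in ≈ 0.082 in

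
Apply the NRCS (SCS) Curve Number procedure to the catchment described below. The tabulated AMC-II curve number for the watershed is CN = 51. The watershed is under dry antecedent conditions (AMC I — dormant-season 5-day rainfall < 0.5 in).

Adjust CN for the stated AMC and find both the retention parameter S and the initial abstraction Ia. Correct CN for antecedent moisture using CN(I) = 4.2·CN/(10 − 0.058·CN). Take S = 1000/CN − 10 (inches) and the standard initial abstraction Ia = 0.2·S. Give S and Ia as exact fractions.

S = 3500/153 in ≈ 22.876 in; Ia = 700/153 in ≈ 4.575 in

Adjust CN=51 to AMC I: 4.2·51/(10 − 0.058·51) → (1071/5) ÷ (3521/500) = 15300/503 ≈ 30.417
Retention S: 1000/CN − 10 with CN=30.417 → S = 3500/153 ≈ 22.876 in
Initial abstraction Ia = S/5 = (3500/153)/5 = 700/153 ≈ 4.575 in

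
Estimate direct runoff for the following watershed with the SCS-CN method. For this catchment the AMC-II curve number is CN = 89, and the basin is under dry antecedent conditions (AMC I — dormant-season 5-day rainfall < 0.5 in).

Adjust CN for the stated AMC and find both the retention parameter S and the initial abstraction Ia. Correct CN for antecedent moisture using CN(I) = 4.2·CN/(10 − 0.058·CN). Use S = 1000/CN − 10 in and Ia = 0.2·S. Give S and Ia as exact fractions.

CN(I) from CN(II)=89: (4.2·89)/(10 − 0.058·89) = 186900/2419 ≈ 77.263
Retention S: 1000/CN − 10 with CN=77.263 → S = 5500/1869 ≈ 2.943 in
Ia = 0.2·(5500/1869) = 1100/1869 in ≈ 0.589 in

S = 5500/1869 in ≈ 2.943 in; Ia = 1100/1869 in ≈ 0.589 in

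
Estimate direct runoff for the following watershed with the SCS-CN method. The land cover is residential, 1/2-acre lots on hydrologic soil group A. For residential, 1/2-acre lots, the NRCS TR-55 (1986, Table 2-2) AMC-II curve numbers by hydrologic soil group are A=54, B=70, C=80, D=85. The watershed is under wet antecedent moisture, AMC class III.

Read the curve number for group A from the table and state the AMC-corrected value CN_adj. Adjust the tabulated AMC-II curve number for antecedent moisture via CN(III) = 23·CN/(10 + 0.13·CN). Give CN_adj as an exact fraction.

NRCS table: residential, 1/2-acre lots, soil group A → CN(II) = 54
Wet (AMC III): CN(III) = 23·54/(10 + 0.13·54) = 1242/(851/50) = 2700/37 ≈ 72.973

CN_adj = 2700/37 ≈ 72.973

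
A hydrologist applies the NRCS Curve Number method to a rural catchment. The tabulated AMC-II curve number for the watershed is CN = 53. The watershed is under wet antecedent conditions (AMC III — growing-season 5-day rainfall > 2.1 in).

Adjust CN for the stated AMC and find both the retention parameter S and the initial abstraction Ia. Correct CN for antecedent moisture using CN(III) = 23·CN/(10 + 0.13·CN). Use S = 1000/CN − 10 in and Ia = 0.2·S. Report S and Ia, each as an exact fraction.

S = 4700/1219 in ≈ 3.856 in; Ia = 940/1219 in ≈ 0.771 in

Wet (AMC III): CN(III) = 23·53/(10 + 0.13·53) = 1219/(1689/100) = 121900/1689 ≈ 72.173
Retention S: 1000/CN − 10 with CN=72.173 → S = 4700/1219 ≈ 3.856 in
Ia = 0.2S: 0.2·3.856 = 0.771 in (exactly 940/1219)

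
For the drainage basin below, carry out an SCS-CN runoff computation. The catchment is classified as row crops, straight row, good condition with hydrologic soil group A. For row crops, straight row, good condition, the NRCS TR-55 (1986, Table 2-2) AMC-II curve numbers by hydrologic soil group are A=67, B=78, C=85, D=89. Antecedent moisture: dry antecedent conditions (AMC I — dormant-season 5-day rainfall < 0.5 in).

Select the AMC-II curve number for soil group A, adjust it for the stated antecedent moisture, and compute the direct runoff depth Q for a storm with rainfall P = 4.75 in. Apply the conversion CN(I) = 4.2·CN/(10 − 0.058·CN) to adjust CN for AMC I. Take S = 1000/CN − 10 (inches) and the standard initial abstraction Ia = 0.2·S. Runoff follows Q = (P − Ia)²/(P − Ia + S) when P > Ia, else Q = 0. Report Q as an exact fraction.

NRCS table: row crops, straight row, good condition, soil group A → CN(II) = 67
CN(I) from CN(II)=67: (4.2·67)/(10 − 0.058·67) = 46900/1019 ≈ 46.026
Max retention: S = 1000/(46900/1019) − 10 = 5500/469 in (≈ 11.727 in)
Ia = 0.2S: 0.2·11.727 = 2.345 in (exactly 1100/469)
Since P=4.750 > Ia=2.345: effective rainfall P−Ia = 4511/1876 in
Q: (4511/1876)² ÷ (26511/1876) = 20349121/49734636 in (≈ 0.409 in)

Q = 20349121/49734636 in ≈ 0.409 in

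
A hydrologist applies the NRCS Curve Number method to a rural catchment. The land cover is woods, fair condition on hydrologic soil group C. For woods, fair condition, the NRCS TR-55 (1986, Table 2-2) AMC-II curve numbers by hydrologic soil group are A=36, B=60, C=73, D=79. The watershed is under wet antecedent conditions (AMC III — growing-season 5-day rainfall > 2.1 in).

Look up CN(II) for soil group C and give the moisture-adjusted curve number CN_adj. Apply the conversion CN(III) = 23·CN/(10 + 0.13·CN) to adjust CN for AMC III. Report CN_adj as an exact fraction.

CN_adj = 167900/1949 ≈ 86.147

NRCS table: woods, fair condition, soil group C → CN(II) = 73
CN(III) from CN(II)=73: (23·73)/(10 + 0.13·73) = 167900/1949 ≈ 86.147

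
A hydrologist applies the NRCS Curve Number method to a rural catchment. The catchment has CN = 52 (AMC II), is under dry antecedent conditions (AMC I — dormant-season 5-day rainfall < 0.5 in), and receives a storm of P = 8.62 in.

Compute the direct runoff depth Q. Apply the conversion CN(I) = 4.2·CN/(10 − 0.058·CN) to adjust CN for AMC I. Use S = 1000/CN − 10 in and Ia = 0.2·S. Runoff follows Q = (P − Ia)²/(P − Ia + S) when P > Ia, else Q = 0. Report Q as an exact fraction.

Q = 369446841/542455550 in ≈ 0.681 in

CN(I) from CN(II)=52: (4.2·52)/(10 − 0.058·52) = 9100/291 ≈ 31.271
Retention S: 1000/CN − 10 with CN=31.271 → S = 2000/91 ≈ 21.978 in
Ia = 0.2·(2000/91) = 400/91 in ≈ 4.396 in
Excess rainfall: 8.620 − 4.396 = 4.224 in; P > Ia so Q > 0
Runoff Q = (P−Ia)²/(P−Ia+S) = (4.224)²/(4.224+21.978) = 369446841/542455550 ≈ 0.681 in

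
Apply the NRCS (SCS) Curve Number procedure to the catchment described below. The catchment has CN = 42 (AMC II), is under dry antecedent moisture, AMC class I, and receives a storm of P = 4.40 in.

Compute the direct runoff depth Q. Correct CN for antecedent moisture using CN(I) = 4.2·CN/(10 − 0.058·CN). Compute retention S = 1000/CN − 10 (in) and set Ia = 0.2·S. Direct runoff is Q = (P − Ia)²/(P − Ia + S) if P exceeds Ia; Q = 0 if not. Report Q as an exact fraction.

Adjust CN=42 to AMC I: 4.2·42/(10 − 0.058·42) → (882/5) ÷ (1891/250) = 44100/1891 ≈ 23.321
S = 1000/(44100/1891) − 10 = 14500/441 in ≈ 32.880 in
Ia = 0.2·(14500/441) = 2900/441 in ≈ 6.576 in
P = 4.400 ≤ Ia = 6.576 in: entire storm abstracted, Q = 0.

Q = 0 in ≈ 0.000 in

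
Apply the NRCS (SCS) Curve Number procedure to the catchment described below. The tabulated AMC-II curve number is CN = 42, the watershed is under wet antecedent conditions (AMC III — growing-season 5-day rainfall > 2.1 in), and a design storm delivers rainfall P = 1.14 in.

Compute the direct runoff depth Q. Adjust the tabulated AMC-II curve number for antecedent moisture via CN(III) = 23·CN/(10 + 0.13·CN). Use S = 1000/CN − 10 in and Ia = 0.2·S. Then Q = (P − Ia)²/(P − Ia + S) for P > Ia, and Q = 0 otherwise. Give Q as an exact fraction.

Q = 0 in ≈ 0.000 in

Wet (AMC III): CN(III) = 23·42/(10 + 0.13·42) = 966/(773/50) = 48300/773 ≈ 62.484
S = 1000/(48300/773) − 10 = 2900/483 in ≈ 6.004 in
Ia = 0.2·(2900/483) = 580/483 in ≈ 1.201 in
P = 1.140 ≤ Ia = 1.201 in: entire storm abstracted, Q = 0.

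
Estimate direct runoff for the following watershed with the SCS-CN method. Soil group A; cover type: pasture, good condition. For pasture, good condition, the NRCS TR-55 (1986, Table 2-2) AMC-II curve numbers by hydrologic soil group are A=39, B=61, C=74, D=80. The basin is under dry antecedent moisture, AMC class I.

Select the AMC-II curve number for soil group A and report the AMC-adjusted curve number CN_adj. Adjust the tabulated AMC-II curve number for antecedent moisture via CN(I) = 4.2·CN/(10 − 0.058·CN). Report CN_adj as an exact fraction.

CN_adj = 81900/3869 ≈ 21.168

NRCS table: pasture, good condition, soil group A → CN(II) = 39
Adjust CN=39 to AMC I: 4.2·39/(10 − 0.058·39) → (819/5) ÷ (3869/500) = 81900/3869 ≈ 21.168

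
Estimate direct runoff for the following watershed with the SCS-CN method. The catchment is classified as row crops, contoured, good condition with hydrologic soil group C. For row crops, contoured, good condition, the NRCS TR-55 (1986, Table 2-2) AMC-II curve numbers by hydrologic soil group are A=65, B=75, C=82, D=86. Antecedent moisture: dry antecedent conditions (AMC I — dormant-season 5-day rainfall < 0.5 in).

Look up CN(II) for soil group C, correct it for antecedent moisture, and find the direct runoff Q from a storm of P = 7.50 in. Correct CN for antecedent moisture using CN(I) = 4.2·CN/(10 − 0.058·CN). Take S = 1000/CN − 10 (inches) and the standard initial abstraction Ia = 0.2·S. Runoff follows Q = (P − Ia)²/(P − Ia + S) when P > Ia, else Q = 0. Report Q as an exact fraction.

Q = 305045/85526 in ≈ 3.567 in

NRCS table: row crops, contoured, good condition, soil group C → CN(II) = 82
Dry (AMC I): CN(I) = 4.2·82/(10 − 0.058·82) = (1722/5)/(1311/250) = 28700/437 ≈ 65.675
Max retention: S = 1000/(28700/437) − 10 = 1500/287 in (≈ 5.226 in)
Initial abstraction Ia = S/5 = (1500/287)/5 = 300/287 ≈ 1.045 in
P − Ia = 7.500 − 1.045 = 3705/574 ≈ 6.455 in (> 0, runoff occurs)
Runoff Q = (P−Ia)²/(P−Ia+S) = (6.455)²/(6.455+5.226) = 305045/85526 ≈ 3.567 in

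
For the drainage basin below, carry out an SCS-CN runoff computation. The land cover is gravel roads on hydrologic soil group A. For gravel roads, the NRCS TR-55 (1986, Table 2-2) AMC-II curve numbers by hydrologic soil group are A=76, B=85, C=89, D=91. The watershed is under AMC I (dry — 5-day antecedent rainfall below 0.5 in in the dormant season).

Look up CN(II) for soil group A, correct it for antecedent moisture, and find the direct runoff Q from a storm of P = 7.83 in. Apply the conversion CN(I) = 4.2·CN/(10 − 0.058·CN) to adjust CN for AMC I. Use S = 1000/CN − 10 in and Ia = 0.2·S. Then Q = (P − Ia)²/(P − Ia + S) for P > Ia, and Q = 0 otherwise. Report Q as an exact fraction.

NRCS table: gravel roads, soil group A → CN(II) = 76
Dry (AMC I): CN(I) = 4.2·76/(10 − 0.058·76) = (1596/5)/(699/125) = 13300/233 ≈ 57.082
Max retention: S = 1000/(13300/233) − 10 = 1000/133 in (≈ 7.519 in)
Ia = 0.2·(1000/133) = 200/133 in ≈ 1.504 in
P − Ia = 7.830 − 1.504 = 84139/13300 ≈ 6.326 in (> 0, runoff occurs)
Q: (84139/13300)² ÷ (184139/13300) = 7079371321/2449048700 in (≈ 2.891 in)

Q = 7079371321/2449048700 in ≈ 2.891 in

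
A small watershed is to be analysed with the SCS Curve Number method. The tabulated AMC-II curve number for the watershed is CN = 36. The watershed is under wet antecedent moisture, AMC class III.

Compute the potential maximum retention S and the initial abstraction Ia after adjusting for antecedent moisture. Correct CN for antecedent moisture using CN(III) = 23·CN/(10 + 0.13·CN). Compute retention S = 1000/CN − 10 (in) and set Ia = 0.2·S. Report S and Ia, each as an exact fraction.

S = 1600/207 in ≈ 7.729 in; Ia = 320/207 in ≈ 1.546 in

Wet (AMC III): CN(III) = 23·36/(10 + 0.13·36) = 828/(367/25) = 20700/367 ≈ 56.403
Max retention: S = 1000/(20700/367) − 10 = 1600/207 in (≈ 7.729 in)
Ia = 0.2S: 0.2·7.729 = 1.546 in (exactly 320/207)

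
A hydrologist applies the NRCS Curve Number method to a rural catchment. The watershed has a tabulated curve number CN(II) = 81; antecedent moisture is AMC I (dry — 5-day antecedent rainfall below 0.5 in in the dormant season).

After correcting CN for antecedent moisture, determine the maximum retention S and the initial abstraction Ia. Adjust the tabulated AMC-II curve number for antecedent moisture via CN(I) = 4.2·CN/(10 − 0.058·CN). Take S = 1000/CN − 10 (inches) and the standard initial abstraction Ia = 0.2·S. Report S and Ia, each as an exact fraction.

S = 9500/1701 in ≈ 5.585 in; Ia = 1900/1701 in ≈ 1.117 in

Adjust CN=81 to AMC I: 4.2·81/(10 − 0.058·81) → (1701/5) ÷ (2651/500) = 170100/2651 ≈ 64.164
S = 1000/(170100/2651) − 10 = 9500/1701 in ≈ 5.585 in
Ia = 0.2S: 0.2·5.585 = 1.117 in (exactly 1900/1701)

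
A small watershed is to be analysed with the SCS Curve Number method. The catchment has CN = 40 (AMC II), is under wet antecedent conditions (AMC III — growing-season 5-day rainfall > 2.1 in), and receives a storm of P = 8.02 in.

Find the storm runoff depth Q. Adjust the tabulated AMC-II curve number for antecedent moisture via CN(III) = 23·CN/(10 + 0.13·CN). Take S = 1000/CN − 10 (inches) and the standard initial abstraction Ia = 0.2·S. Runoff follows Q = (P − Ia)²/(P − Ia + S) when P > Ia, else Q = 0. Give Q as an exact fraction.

Q = 59644729/17506450 in ≈ 3.407 in

CN(III) from CN(II)=40: (23·40)/(10 + 0.13·40) = 1150/19 ≈ 60.526
S = 1000/(1150/19) − 10 = 150/23 in ≈ 6.522 in
Initial abstraction Ia = S/5 = (150/23)/5 = 30/23 ≈ 1.304 in
Excess rainfall: 8.020 − 1.304 = 6.716 in; P > Ia so Q > 0
Runoff Q = (P−Ia)²/(P−Ia+S) = (6.716)²/(6.716+6.522) = 59644729/17506450 ≈ 3.407 in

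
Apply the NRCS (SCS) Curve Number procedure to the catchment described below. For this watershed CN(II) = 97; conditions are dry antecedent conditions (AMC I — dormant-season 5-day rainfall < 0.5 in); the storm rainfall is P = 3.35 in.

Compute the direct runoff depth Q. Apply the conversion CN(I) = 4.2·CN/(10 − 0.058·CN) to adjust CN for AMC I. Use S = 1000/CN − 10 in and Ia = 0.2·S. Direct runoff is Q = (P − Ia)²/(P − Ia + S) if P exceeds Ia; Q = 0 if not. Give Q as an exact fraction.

Q = 1891641049/726434940 in ≈ 2.604 in

Dry (AMC I): CN(I) = 4.2·97/(10 − 0.058·97) = (2037/5)/(2187/500) = 67900/729 ≈ 93.141
S = 1000/(67900/729) − 10 = 500/679 in ≈ 0.736 in
Initial abstraction Ia = S/5 = (500/679)/5 = 100/679 ≈ 0.147 in
Excess rainfall: 3.350 − 0.147 = 3.203 in; P > Ia so Q > 0
Q = (43493/13580)²/((43493/13580) + 500/679) = (1891641049/184416400)/(53493/13580) = 1891641049/726434940 in ≈ 2.604 in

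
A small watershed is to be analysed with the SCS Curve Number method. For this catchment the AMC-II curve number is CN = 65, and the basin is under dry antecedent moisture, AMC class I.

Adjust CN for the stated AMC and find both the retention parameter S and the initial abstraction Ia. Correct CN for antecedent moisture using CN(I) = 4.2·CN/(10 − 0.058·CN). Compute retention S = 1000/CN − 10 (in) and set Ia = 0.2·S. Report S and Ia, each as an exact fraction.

S = 500/39 in ≈ 12.821 in; Ia = 100/39 in ≈ 2.564 in

CN(I) from CN(II)=65: (4.2·65)/(10 − 0.058·65) = 3900/89 ≈ 43.820
Retention S: 1000/CN − 10 with CN=43.820 → S = 500/39 ≈ 12.821 in
Initial abstraction Ia = S/5 = (500/39)/5 = 100/39 ≈ 2.564 in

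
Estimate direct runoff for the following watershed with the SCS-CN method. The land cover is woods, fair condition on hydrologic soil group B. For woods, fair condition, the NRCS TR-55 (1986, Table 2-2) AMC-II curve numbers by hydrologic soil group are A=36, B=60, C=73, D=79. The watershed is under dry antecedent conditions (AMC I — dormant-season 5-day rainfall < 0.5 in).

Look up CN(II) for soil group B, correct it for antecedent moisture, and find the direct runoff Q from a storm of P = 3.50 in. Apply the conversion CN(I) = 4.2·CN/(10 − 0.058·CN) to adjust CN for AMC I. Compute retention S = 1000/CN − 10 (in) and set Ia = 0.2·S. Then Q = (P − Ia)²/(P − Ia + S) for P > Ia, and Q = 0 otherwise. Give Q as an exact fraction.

NRCS table: woods, fair condition, soil group B → CN(II) = 60
Adjust CN=60 to AMC I: 4.2·60/(10 − 0.058·60) → 252 ÷ (163/25) = 6300/163 ≈ 38.650
Retention S: 1000/CN − 10 with CN=38.650 → S = 1000/63 ≈ 15.873 in
Ia = 0.2·(1000/63) = 200/63 in ≈ 3.175 in
Excess rainfall: 3.500 − 3.175 = 0.325 in; P > Ia so Q > 0
Q: (41/126)² ÷ (2041/126) = 1681/257166 in (≈ 0.007 in)

Q = 1681/257166 in ≈ 0.007 in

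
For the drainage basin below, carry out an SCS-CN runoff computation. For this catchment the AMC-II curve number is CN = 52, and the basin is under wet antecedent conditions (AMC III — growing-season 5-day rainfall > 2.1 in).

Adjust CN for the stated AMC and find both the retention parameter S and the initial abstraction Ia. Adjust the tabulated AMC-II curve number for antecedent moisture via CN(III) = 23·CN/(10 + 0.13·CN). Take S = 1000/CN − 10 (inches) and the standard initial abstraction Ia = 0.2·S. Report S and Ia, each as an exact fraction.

S = 1200/299 in ≈ 4.013 in; Ia = 240/299 in ≈ 0.803 in

Wet (AMC III): CN(III) = 23·52/(10 + 0.13·52) = 1196/(419/25) = 29900/419 ≈ 71.360
Retention S: 1000/CN − 10 with CN=71.360 → S = 1200/299 ≈ 4.013 in
Ia = 0.2·(1200/299) = 240/299 in ≈ 0.803 in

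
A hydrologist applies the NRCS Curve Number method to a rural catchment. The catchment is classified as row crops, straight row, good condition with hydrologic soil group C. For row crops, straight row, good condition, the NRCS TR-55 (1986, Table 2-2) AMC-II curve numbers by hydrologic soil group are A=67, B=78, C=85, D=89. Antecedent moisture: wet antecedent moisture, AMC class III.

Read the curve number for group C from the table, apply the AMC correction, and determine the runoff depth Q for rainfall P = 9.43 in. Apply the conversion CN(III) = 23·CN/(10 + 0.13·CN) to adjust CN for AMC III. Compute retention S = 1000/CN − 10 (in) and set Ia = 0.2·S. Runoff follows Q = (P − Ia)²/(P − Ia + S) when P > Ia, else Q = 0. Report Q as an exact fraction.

NRCS table: row crops, straight row, good condition, soil group C → CN(II) = 85
Adjust CN=85 to AMC III: 23·85/(10 + 0.13·85) → 1955 ÷ (421/20) = 39100/421 ≈ 92.874
Retention S: 1000/CN − 10 with CN=92.874 → S = 300/391 ≈ 0.767 in
Ia = 0.2·(300/391) = 60/391 in ≈ 0.153 in
P − Ia = 9.430 − 0.153 = 362713/39100 ≈ 9.277 in (> 0, runoff occurs)
Q = (362713/39100)²/((362713/39100) + 300/391) = (131560720369/1528810000)/(392713/39100) = 131560720369/15355078300 in ≈ 8.568 in

Q = 131560720369/15355078300 in ≈ 8.568 in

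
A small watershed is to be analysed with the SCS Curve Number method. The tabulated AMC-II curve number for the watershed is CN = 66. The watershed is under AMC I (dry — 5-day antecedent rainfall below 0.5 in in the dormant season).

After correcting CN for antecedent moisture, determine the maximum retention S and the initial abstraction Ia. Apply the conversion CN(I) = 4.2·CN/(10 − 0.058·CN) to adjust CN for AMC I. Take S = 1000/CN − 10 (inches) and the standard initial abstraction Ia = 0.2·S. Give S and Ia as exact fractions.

S = 8500/693 in ≈ 12.266 in; Ia = 1700/693 in ≈ 2.453 in

CN(I) from CN(II)=66: (4.2·66)/(10 − 0.058·66) = 69300/1543 ≈ 44.913
Max retention: S = 1000/(69300/1543) − 10 = 8500/693 in (≈ 12.266 in)
Ia = 0.2S: 0.2·12.266 = 2.453 in (exactly 1700/693)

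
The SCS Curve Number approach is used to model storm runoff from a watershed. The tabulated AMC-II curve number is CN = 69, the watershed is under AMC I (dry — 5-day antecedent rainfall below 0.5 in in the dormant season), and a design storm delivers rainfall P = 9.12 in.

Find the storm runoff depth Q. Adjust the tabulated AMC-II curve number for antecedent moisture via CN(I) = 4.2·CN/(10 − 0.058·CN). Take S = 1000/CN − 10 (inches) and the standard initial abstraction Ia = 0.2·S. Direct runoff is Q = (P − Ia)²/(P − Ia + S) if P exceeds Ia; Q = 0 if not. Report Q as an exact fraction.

Q = 15986062096/5799368925 in ≈ 2.757 in

Dry (AMC I): CN(I) = 4.2·69/(10 − 0.058·69) = (1449/5)/(2999/500) = 144900/2999 ≈ 48.316
Retention S: 1000/CN − 10 with CN=48.316 → S = 15500/1449 ≈ 10.697 in
Ia = 0.2S: 0.2·10.697 = 2.139 in (exactly 3100/1449)
Since P=9.120 > Ia=2.139: effective rainfall P−Ia = 252872/36225 in
Q = (252872/36225)²/((252872/36225) + 15500/1449) = (63944248384/1312250625)/(640372/36225) = 15986062096/5799368925 in ≈ 2.757 in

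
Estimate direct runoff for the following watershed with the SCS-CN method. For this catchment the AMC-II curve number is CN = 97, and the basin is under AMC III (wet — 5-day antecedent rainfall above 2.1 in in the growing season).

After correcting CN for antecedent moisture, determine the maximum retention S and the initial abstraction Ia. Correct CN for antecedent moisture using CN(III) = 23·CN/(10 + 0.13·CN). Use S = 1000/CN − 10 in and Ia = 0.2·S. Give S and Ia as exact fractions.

Adjust CN=97 to AMC III: 23·97/(10 + 0.13·97) → 2231 ÷ (2261/100) = 223100/2261 ≈ 98.673
Retention S: 1000/CN − 10 with CN=98.673 → S = 300/2231 ≈ 0.134 in
Ia = 0.2S: 0.2·0.134 = 0.027 in (exactly 60/2231)

S = 300/2231 in ≈ 0.134 in; Ia = 60/2231 in ≈ 0.027 in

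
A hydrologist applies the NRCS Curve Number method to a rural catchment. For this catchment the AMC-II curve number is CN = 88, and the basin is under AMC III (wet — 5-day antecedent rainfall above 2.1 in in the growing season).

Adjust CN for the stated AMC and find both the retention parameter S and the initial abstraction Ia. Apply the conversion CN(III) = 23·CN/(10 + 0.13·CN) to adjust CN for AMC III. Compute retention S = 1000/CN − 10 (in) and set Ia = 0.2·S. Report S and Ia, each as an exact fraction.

S = 150/253 in ≈ 0.593 in; Ia = 30/253 in ≈ 0.119 in

Adjust CN=88 to AMC III: 23·88/(10 + 0.13·88) → 2024 ÷ (536/25) = 6325/67 ≈ 94.403
Retention S: 1000/CN − 10 with CN=94.403 → S = 150/253 ≈ 0.593 in
Ia = 0.2S: 0.2·0.593 = 0.119 in (exactly 30/253)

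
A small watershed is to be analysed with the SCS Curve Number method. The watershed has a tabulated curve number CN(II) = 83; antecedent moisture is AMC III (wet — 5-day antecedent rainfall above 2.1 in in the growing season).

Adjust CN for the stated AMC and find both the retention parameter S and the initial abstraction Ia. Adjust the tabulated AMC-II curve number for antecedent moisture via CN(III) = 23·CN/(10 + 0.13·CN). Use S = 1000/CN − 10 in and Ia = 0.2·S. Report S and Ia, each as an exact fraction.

CN(III) from CN(II)=83: (23·83)/(10 + 0.13·83) = 190900/2079 ≈ 91.823
Max retention: S = 1000/(190900/2079) − 10 = 1700/1909 in (≈ 0.891 in)
Initial abstraction Ia = S/5 = (1700/1909)/5 = 340/1909 ≈ 0.178 in

S = 1700/1909 in ≈ 0.891 in; Ia = 340/1909 in ≈ 0.178 in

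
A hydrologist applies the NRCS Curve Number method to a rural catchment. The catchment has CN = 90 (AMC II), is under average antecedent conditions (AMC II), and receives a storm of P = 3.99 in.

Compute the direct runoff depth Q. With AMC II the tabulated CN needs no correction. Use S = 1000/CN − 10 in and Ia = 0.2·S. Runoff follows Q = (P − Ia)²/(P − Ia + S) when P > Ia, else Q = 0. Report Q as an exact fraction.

Q = 11498881/3951900 in ≈ 2.910 in

CN(II) = 90; AMC II needs no correction.
Retention S: 1000/CN − 10 with CN=90.000 → S = 10/9 ≈ 1.111 in
Ia = 0.2S: 0.2·1.111 = 0.222 in (exactly 2/9)
Since P=3.990 > Ia=0.222: effective rainfall P−Ia = 3391/900 in
Q: (3391/900)² ÷ (4391/900) = 11498881/3951900 in (≈ 2.910 in)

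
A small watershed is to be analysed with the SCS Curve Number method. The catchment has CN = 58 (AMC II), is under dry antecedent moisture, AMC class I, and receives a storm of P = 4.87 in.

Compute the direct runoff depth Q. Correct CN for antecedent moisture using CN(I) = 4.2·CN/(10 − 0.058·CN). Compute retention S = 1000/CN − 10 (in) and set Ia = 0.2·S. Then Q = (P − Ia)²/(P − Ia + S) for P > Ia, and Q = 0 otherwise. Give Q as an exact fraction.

Q = 16999129/156956700 in ≈ 0.108 in

Adjust CN=58 to AMC I: 4.2·58/(10 − 0.058·58) → (1218/5) ÷ (1659/250) = 2900/79 ≈ 36.709
S = 1000/(2900/79) − 10 = 500/29 in ≈ 17.241 in
Ia = 0.2S: 0.2·17.241 = 3.448 in (exactly 100/29)
Since P=4.870 > Ia=3.448: effective rainfall P−Ia = 4123/2900 in
Q: (4123/2900)² ÷ (54123/2900) = 16999129/156956700 in (≈ 0.108 in)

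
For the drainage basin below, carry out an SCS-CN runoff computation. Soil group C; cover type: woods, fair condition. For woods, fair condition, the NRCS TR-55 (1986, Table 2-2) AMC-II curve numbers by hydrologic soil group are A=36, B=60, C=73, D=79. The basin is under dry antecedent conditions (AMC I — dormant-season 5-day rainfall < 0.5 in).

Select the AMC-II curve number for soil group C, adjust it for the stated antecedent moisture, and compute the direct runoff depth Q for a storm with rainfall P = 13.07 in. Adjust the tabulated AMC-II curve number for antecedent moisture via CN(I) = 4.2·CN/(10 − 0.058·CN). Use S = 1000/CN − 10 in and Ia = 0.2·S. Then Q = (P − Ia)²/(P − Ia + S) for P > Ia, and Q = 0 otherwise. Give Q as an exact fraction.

NRCS table: woods, fair condition, soil group C → CN(II) = 73
CN(I) from CN(II)=73: (4.2·73)/(10 − 0.058·73) = 51100/961 ≈ 53.174
S = 1000/(51100/961) − 10 = 4500/511 in ≈ 8.806 in
Ia = 0.2S: 0.2·8.806 = 1.761 in (exactly 900/511)
Since P=13.070 > Ia=1.761: effective rainfall P−Ia = 577877/51100 in
Q: (577877/51100)² ÷ (1027877/51100) = 333941827129/52524514700 in (≈ 6.358 in)

Q = 333941827129/52524514700 in ≈ 6.358 in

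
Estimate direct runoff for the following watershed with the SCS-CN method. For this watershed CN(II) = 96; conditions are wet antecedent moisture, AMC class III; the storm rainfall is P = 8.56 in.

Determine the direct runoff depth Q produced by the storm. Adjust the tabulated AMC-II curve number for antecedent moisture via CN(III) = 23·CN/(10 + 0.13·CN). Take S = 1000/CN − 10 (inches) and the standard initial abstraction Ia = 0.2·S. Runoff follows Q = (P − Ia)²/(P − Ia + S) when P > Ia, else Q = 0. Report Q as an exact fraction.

Q = 864771649/103610400 in ≈ 8.346 in

Wet (AMC III): CN(III) = 23·96/(10 + 0.13·96) = 2208/(562/25) = 27600/281 ≈ 98.221
Retention S: 1000/CN − 10 with CN=98.221 → S = 25/138 ≈ 0.181 in
Ia = 0.2·(25/138) = 5/138 in ≈ 0.036 in
P − Ia = 8.560 − 0.036 = 29407/3450 ≈ 8.524 in (> 0, runoff occurs)
Q = (29407/3450)²/((29407/3450) + 25/138) = (864771649/11902500)/(15016/1725) = 864771649/103610400 in ≈ 8.346 in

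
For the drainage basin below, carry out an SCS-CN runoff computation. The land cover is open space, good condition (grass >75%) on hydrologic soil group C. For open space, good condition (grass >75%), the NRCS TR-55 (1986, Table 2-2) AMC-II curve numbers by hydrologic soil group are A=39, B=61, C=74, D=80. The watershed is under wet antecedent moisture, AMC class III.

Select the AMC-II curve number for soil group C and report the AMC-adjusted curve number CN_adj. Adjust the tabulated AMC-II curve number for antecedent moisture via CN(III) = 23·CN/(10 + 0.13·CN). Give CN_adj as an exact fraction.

CN_adj = 85100/981 ≈ 86.748

NRCS table: open space, good condition (grass >75%), soil group C → CN(II) = 74
Adjust CN=74 to AMC III: 23·74/(10 + 0.13·74) → 1702 ÷ (981/50) = 85100/981 ≈ 86.748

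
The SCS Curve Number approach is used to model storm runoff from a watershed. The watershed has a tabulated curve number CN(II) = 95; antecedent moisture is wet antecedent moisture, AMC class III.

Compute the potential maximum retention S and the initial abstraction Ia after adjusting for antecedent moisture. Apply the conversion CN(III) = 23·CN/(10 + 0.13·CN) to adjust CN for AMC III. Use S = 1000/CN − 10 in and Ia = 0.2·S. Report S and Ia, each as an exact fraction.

Adjust CN=95 to AMC III: 23·95/(10 + 0.13·95) → 2185 ÷ (447/20) = 43700/447 ≈ 97.763
S = 1000/(43700/447) − 10 = 100/437 in ≈ 0.229 in
Ia = 0.2S: 0.2·0.229 = 0.046 in (exactly 20/437)

S = 100/437 in ≈ 0.229 in; Ia = 20/437 in ≈ 0.046 in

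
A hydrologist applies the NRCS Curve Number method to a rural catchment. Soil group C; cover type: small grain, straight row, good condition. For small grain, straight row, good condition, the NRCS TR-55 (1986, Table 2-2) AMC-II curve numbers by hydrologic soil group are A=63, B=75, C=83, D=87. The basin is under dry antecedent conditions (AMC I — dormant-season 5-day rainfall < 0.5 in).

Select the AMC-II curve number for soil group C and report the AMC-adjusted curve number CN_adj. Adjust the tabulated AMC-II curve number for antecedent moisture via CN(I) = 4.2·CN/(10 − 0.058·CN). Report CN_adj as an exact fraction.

NRCS table: small grain, straight row, good condition, soil group C → CN(II) = 83
Dry (AMC I): CN(I) = 4.2·83/(10 − 0.058·83) = (1743/5)/(2593/500) = 174300/2593 ≈ 67.219

CN_adj = 174300/2593 ≈ 67.219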